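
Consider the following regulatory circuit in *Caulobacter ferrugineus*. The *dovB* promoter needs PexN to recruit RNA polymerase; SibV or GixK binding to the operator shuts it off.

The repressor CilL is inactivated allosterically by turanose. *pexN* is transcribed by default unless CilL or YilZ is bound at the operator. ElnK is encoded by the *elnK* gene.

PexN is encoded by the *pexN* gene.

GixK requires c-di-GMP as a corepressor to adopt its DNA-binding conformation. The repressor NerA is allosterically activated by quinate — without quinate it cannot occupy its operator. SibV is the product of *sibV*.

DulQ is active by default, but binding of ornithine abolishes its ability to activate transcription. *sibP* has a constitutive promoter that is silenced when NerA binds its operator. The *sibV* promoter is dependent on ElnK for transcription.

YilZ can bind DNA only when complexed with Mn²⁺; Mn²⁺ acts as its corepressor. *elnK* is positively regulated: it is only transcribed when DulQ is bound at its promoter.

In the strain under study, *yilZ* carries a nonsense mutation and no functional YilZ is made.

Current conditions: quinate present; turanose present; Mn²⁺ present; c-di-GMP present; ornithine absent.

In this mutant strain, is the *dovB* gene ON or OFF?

OFF

Ornithine is absent, so DulQ is active.
No repressor is bound and DulQ is active, so *elnK* is transcribed.
So ElnK is produced and active.
No repressor is bound and ElnK is active, so *sibV* is transcribed.
So SibV is produced and active.
Turanose is present, so CilL is inactive.
YilZ is non-functional in this strain, so it has no effect.
With no repressor bound, *pexN* is transcribed.
So PexN is produced and active.
c-di-GMP is present, so GixK is active.
With repressor SibV bound, *dovB* is not transcribed.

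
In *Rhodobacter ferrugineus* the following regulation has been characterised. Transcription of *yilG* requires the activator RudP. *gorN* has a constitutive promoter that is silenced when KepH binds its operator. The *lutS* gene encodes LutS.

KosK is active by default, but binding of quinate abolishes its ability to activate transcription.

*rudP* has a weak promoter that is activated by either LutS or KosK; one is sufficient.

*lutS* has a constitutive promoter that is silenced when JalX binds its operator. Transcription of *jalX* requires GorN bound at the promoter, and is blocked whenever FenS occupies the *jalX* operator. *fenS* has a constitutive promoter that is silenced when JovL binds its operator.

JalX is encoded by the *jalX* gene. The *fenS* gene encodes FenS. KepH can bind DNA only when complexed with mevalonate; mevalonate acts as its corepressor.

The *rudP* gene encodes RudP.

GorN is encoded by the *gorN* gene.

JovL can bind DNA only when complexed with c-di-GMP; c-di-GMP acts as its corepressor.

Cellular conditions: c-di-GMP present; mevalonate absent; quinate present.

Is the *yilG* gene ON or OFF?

Mevalonate is absent, so KepH is inactive.
With no repressor bound, *gorN* is transcribed.
So GorN is produced and active.
c-di-GMP is present, so JovL is active.
With repressor JovL bound, *fenS* is not transcribed.
So FenS is not produced.
No repressor is bound and GorN is active, so *jalX* is transcribed.
So JalX is produced and active.
With repressor JalX bound, *lutS* is not transcribed.
So LutS is not produced.
Quinate is present, so KosK is inactive.
No activator is available at the *rudP* promoter, so *rudP* is not transcribed.
So RudP is not produced.
Required activator RudP is absent, so *yilG* is not transcribed.

OFF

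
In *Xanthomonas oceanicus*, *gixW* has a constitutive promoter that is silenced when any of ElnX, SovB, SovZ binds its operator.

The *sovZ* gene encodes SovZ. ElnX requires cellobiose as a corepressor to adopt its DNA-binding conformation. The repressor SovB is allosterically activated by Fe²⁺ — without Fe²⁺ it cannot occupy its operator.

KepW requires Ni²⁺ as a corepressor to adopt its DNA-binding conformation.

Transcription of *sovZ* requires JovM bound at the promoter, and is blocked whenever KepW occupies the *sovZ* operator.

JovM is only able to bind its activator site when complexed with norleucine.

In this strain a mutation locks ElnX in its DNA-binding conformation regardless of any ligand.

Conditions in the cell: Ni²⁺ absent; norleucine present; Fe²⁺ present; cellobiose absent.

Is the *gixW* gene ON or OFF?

ElnX is constitutively active in this strain.
Fe²⁺ is present, so SovB is active.
Ni²⁺ is absent, so KepW is inactive.
Norleucine is present, so JovM is active.
No repressor is bound and JovM is active, so *sovZ* is transcribed.
So SovZ is produced and active.
With repressor ElnX bound, *gixW* is not transcribed.

OFF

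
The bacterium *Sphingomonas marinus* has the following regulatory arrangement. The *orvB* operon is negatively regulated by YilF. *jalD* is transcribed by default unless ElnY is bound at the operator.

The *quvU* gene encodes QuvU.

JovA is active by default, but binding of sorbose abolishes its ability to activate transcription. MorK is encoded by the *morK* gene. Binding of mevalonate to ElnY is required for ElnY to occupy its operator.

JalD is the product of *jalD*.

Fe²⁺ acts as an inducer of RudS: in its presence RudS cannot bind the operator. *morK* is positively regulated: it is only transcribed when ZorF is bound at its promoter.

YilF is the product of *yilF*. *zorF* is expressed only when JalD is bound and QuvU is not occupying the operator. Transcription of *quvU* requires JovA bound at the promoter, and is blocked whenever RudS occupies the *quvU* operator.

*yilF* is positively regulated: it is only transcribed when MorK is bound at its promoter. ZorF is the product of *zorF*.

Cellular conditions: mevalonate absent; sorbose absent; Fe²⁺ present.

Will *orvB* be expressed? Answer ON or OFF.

Sorbose is absent, so JovA is active.
Fe²⁺ is present, so RudS is inactive.
No repressor is bound and JovA is active, so *quvU* is transcribed.
So QuvU is produced and active.
Mevalonate is absent, so ElnY is inactive.
With no repressor bound, *jalD* is transcribed.
So JalD is produced and active.
With repressor QuvU bound, *zorF* is not transcribed.
So ZorF is not produced.
Required activator ZorF is absent, so *morK* is not transcribed.
So MorK is not produced.
Required activator MorK is absent, so *yilF* is not transcribed.
So YilF is not produced.
With no repressor bound, *orvB* is transcribed.

ON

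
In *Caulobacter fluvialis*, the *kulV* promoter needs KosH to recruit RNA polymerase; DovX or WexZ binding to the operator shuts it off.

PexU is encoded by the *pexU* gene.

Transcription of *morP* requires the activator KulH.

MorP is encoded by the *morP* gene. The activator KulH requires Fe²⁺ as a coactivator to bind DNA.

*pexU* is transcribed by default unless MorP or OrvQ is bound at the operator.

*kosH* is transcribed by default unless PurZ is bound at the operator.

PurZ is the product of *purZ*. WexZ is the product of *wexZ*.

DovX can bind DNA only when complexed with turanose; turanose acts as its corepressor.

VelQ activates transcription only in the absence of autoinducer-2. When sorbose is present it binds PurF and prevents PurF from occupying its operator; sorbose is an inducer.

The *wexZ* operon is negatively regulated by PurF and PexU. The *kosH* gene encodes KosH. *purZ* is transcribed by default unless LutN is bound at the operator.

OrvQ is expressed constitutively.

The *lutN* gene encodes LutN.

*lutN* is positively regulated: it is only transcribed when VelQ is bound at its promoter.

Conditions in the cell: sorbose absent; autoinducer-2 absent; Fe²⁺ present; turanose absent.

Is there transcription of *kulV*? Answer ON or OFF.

Turanose is absent, so DovX is inactive.
Autoinducer-2 is absent, so VelQ is active.
No repressor is bound and VelQ is active, so *lutN* is transcribed.
So LutN is produced and active.
With repressor LutN bound, *purZ* is not transcribed.
So PurZ is not produced.
With no repressor bound, *kosH* is transcribed.
So KosH is produced and active.
Sorbose is absent, so PurF is active.
Fe²⁺ is present, so KulH is active.
No repressor is bound and KulH is active, so *morP* is transcribed.
So MorP is produced and active.
OrvQ is produced constitutively and is active.
With repressor MorP bound, *pexU* is not transcribed.
So PexU is not produced.
With repressor PurF bound, *wexZ* is not transcribed.
So WexZ is not produced.
No repressor is bound and KosH is active, so *kulV* is transcribed.

ON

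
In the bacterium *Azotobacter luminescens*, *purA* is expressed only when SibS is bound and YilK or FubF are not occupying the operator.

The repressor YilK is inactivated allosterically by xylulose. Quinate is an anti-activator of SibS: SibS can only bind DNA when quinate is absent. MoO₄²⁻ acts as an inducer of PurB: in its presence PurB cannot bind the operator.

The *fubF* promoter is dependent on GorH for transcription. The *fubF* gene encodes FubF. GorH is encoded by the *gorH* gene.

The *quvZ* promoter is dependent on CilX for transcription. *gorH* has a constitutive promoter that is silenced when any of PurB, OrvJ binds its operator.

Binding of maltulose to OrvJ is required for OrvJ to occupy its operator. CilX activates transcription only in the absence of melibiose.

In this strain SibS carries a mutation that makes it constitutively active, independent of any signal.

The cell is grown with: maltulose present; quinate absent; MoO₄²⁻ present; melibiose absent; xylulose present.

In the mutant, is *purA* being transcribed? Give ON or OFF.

Xylulose is present, so YilK is inactive.
MoO₄²⁻ is present, so PurB is inactive.
Maltulose is present, so OrvJ is active.
With repressor OrvJ bound, *gorH* is not transcribed.
So GorH is not produced.
Required activator GorH is absent, so *fubF* is not transcribed.
So FubF is not produced.
SibS is constitutively active in this strain.
No repressor is bound and SibS is active, so *purA* is transcribed.

ON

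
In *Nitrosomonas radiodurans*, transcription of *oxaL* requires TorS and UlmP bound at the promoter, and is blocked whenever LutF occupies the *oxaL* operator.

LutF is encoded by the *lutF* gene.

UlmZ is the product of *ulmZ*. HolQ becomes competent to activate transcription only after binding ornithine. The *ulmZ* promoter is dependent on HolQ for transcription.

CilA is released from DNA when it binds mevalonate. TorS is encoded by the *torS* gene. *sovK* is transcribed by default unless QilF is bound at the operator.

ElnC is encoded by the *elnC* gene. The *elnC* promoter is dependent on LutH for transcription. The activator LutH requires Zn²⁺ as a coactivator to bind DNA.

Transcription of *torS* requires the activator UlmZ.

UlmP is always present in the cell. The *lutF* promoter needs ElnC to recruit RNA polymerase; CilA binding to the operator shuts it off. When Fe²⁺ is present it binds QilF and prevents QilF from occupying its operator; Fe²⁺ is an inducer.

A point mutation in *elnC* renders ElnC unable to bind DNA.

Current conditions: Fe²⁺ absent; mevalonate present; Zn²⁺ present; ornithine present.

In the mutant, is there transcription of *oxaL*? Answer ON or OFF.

ON

Ornithine is present, so HolQ is active.
No repressor is bound and HolQ is active, so *ulmZ* is transcribed.
So UlmZ is produced and active.
No repressor is bound and UlmZ is active, so *torS* is transcribed.
So TorS is produced and active.
ElnC is non-functional in this strain, so it has no effect.
Mevalonate is present, so CilA is inactive.
Required activator ElnC is absent, so *lutF* is not transcribed.
So LutF is not produced.
UlmP is produced constitutively and is active.
No repressor is bound and TorS and UlmP are active, so *oxaL* is transcribed.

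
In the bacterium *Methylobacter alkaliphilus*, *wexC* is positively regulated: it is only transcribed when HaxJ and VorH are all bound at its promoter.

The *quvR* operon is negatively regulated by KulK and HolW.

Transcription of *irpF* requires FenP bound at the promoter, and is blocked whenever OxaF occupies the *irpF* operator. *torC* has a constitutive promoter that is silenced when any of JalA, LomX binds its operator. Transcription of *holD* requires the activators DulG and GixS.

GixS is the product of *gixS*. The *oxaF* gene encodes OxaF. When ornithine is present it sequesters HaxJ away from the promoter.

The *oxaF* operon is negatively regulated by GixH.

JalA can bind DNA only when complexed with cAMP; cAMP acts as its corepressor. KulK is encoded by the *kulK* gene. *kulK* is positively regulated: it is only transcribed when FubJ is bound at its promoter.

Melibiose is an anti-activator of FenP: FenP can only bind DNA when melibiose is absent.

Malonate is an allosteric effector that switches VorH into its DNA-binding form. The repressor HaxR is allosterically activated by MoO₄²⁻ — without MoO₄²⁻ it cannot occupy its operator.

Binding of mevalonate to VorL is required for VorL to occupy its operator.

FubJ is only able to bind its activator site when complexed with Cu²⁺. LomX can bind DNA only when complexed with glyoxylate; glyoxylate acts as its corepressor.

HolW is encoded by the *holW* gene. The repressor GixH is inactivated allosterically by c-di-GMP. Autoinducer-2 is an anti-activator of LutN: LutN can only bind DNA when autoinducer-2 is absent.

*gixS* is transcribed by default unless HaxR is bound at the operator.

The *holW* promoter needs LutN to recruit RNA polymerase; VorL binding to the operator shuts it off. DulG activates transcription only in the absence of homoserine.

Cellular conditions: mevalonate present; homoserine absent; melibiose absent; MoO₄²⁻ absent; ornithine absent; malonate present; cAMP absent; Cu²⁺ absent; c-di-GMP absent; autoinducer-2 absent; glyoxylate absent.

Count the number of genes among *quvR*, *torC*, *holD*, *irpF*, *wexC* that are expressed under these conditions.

5

Cu²⁺ is absent, so FubJ is inactive.
Required activator FubJ is absent, so *kulK* is not transcribed.
So KulK is not produced.
Mevalonate is present, so VorL is active.
Autoinducer-2 is absent, so LutN is active.
With repressor VorL bound, *holW* is not transcribed.
So HolW is not produced.
With no repressor bound, *quvR* is transcribed.
→ *quvR* is ON.
cAMP is absent, so JalA is inactive.
Glyoxylate is absent, so LomX is inactive.
With no repressor bound, *torC* is transcribed.
→ *torC* is ON.
Homoserine is absent, so DulG is active.
MoO₄²⁻ is absent, so HaxR is inactive.
With no repressor bound, *gixS* is transcribed.
So GixS is produced and active.
No repressor is bound and DulG and GixS are active, so *holD* is transcribed.
→ *holD* is ON.
c-di-GMP is absent, so GixH is active.
With repressor GixH bound, *oxaF* is not transcribed.
So OxaF is not produced.
Melibiose is absent, so FenP is active.
No repressor is bound and FenP is active, so *irpF* is transcribed.
→ *irpF* is ON.
Ornithine is absent, so HaxJ is active.
Malonate is present, so VorH is active.
No repressor is bound and HaxJ and VorH are active, so *wexC* is transcribed.
→ *wexC* is ON.
5 of the 5 genes are transcribed.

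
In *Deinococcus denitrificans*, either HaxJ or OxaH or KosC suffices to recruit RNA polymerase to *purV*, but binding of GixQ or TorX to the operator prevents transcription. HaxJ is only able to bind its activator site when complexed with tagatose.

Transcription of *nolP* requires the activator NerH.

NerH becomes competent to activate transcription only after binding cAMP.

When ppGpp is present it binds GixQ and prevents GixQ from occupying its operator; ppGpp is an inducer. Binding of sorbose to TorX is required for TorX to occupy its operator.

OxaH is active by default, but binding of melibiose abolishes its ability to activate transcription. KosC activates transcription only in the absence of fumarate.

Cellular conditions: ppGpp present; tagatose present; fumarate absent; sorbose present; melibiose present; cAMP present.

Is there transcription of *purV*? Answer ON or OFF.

ppGpp is present, so GixQ is inactive.
Tagatose is present, so HaxJ is active.
Melibiose is present, so OxaH is inactive.
Fumarate is absent, so KosC is active.
Sorbose is present, so TorX is active.
With repressor TorX bound, *purV* is not transcribed.

OFF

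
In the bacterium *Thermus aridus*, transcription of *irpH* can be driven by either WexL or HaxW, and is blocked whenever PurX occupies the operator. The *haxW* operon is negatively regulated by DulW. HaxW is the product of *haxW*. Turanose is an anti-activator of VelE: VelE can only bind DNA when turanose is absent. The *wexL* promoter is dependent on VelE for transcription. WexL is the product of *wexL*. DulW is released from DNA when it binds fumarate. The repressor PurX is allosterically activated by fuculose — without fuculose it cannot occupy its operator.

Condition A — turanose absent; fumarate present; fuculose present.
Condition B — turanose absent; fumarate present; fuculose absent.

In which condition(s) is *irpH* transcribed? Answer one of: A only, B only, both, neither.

Condition A:
Turanose is absent, so VelE is active.
No repressor is bound and VelE is active, so *wexL* is transcribed.
So WexL is produced and active.
Fumarate is present, so DulW is inactive.
With no repressor bound, *haxW* is transcribed.
So HaxW is produced and active.
Fuculose is present, so PurX is active.
With repressor PurX bound, *irpH* is not transcribed.
→ *irpH* is OFF in A.
Condition B:
Turanose is absent, so VelE is active.
No repressor is bound and VelE is active, so *wexL* is transcribed.
So WexL is produced and active.
Fumarate is present, so DulW is inactive.
With no repressor bound, *haxW* is transcribed.
So HaxW is produced and active.
Fuculose is absent, so PurX is inactive.
Activator WexL is present, so *irpH* is transcribed.
→ *irpH* is ON in B.

B only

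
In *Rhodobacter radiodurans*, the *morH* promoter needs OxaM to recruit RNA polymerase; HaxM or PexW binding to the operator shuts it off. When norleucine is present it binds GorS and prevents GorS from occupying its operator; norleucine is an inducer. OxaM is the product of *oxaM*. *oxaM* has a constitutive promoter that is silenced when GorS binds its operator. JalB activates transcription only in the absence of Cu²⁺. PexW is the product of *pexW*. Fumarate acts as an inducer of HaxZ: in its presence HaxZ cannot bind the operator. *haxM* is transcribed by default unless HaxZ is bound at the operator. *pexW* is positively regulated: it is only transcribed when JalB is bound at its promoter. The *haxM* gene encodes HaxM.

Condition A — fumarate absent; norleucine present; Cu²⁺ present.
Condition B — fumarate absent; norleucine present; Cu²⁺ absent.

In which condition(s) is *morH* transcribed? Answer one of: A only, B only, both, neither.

A only

Condition A:
Fumarate is absent, so HaxZ is active.
With repressor HaxZ bound, *haxM* is not transcribed.
So HaxM is not produced.
Norleucine is present, so GorS is inactive.
With no repressor bound, *oxaM* is transcribed.
So OxaM is produced and active.
Cu²⁺ is present, so JalB is inactive.
Required activator JalB is absent, so *pexW* is not transcribed.
So PexW is not produced.
No repressor is bound and OxaM is active, so *morH* is transcribed.
→ *morH* is ON in A.
Condition B:
Fumarate is absent, so HaxZ is active.
With repressor HaxZ bound, *haxM* is not transcribed.
So HaxM is not produced.
Norleucine is present, so GorS is inactive.
With no repressor bound, *oxaM* is transcribed.
So OxaM is produced and active.
Cu²⁺ is absent, so JalB is active.
No repressor is bound and JalB is active, so *pexW* is transcribed.
So PexW is produced and active.
With repressor PexW bound, *morH* is not transcribed.
→ *morH* is OFF in B.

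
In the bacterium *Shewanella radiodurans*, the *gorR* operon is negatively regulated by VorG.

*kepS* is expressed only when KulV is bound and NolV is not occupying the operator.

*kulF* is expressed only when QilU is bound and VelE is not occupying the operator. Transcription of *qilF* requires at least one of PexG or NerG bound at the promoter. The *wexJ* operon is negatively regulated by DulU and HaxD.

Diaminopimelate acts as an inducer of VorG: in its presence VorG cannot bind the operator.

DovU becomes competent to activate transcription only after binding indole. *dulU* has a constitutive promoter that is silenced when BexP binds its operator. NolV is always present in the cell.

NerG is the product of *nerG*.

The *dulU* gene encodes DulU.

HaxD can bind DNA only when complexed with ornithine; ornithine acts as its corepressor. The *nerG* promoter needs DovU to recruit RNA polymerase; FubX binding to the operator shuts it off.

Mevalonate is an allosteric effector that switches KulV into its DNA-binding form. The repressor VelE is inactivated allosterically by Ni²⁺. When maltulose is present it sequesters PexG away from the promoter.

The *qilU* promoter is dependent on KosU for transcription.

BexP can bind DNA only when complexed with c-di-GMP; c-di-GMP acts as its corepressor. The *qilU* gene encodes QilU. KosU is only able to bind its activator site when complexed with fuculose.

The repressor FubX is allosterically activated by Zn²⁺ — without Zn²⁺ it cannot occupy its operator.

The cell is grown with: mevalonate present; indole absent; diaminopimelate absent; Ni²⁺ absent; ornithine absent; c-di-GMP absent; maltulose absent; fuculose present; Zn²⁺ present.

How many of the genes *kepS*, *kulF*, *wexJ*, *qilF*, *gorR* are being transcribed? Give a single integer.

1

NolV is produced constitutively and is active.
Mevalonate is present, so KulV is active.
With repressor NolV bound, *kepS* is not transcribed.
→ *kepS* is OFF.
Ni²⁺ is absent, so VelE is active.
Fuculose is present, so KosU is active.
No repressor is bound and KosU is active, so *qilU* is transcribed.
So QilU is produced and active.
With repressor VelE bound, *kulF* is not transcribed.
→ *kulF* is OFF.
c-di-GMP is absent, so BexP is inactive.
With no repressor bound, *dulU* is transcribed.
So DulU is produced and active.
Ornithine is absent, so HaxD is inactive.
With repressor DulU bound, *wexJ* is not transcribed.
→ *wexJ* is OFF.
Maltulose is absent, so PexG is active.
Indole is absent, so DovU is inactive.
Zn²⁺ is present, so FubX is active.
With repressor FubX bound, *nerG* is not transcribed.
So NerG is not produced.
Activator PexG is present, so *qilF* is transcribed.
→ *qilF* is ON.
Diaminopimelate is absent, so VorG is active.
With repressor VorG bound, *gorR* is not transcribed.
→ *gorR* is OFF.
1 of the 5 genes is transcribed.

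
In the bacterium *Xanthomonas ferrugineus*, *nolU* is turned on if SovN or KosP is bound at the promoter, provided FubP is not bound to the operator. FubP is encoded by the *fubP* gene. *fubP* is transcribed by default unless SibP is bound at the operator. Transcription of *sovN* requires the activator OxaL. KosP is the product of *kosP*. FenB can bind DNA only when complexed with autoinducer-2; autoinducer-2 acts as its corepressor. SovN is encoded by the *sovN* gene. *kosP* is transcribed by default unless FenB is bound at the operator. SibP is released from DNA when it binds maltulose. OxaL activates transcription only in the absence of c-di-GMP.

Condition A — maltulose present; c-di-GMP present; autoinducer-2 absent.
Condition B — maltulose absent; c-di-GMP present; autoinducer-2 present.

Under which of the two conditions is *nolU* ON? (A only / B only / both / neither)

Condition A:
Maltulose is present, so SibP is inactive.
With no repressor bound, *fubP* is transcribed.
So FubP is produced and active.
c-di-GMP is present, so OxaL is inactive.
Required activator OxaL is absent, so *sovN* is not transcribed.
So SovN is not produced.
Autoinducer-2 is absent, so FenB is inactive.
With no repressor bound, *kosP* is transcribed.
So KosP is produced and active.
With repressor FubP bound, *nolU* is not transcribed.
→ *nolU* is OFF in A.
Condition B:
Maltulose is absent, so SibP is active.
With repressor SibP bound, *fubP* is not transcribed.
So FubP is not produced.
c-di-GMP is present, so OxaL is inactive.
Required activator OxaL is absent, so *sovN* is not transcribed.
So SovN is not produced.
Autoinducer-2 is present, so FenB is active.
With repressor FenB bound, *kosP* is not transcribed.
So KosP is not produced.
No activator is available at the *nolU* promoter, so *nolU* is not transcribed.
→ *nolU* is OFF in B.

neither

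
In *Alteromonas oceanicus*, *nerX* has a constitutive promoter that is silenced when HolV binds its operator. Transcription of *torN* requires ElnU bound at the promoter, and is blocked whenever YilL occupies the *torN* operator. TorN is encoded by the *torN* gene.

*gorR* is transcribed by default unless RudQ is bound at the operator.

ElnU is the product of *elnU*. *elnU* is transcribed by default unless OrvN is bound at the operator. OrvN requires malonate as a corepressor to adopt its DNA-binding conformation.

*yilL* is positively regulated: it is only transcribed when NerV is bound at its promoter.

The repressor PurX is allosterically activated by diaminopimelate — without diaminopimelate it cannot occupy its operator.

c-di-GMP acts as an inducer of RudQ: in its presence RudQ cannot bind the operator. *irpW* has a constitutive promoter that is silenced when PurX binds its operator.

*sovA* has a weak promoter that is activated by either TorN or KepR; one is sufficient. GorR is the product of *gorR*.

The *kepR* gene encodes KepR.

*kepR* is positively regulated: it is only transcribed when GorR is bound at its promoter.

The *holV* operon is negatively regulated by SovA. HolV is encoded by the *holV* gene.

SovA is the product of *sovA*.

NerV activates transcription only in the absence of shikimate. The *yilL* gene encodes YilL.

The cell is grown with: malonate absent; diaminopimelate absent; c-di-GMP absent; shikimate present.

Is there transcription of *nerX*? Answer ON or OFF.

ON

Shikimate is present, so NerV is inactive.
Required activator NerV is absent, so *yilL* is not transcribed.
So YilL is not produced.
Malonate is absent, so OrvN is inactive.
With no repressor bound, *elnU* is transcribed.
So ElnU is produced and active.
No repressor is bound and ElnU is active, so *torN* is transcribed.
So TorN is produced and active.
c-di-GMP is absent, so RudQ is active.
With repressor RudQ bound, *gorR* is not transcribed.
So GorR is not produced.
Required activator GorR is absent, so *kepR* is not transcribed.
So KepR is not produced.
Activator TorN is present, so *sovA* is transcribed.
So SovA is produced and active.
With repressor SovA bound, *holV* is not transcribed.
So HolV is not produced.
With no repressor bound, *nerX* is transcribed.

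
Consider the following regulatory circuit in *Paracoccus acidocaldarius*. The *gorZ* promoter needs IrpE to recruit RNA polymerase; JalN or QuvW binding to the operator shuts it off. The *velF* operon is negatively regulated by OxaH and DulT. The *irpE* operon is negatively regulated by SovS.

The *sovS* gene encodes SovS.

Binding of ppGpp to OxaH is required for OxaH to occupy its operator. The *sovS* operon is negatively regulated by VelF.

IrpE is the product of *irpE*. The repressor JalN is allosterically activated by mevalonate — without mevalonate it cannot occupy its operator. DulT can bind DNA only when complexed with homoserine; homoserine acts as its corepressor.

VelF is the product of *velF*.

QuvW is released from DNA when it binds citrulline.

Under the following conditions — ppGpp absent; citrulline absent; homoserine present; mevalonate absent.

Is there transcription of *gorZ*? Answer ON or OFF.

Mevalonate is absent, so JalN is inactive.
Citrulline is absent, so QuvW is active.
ppGpp is absent, so OxaH is inactive.
Homoserine is present, so DulT is active.
With repressor DulT bound, *velF* is not transcribed.
So VelF is not produced.
With no repressor bound, *sovS* is transcribed.
So SovS is produced and active.
With repressor SovS bound, *irpE* is not transcribed.
So IrpE is not produced.
With repressor QuvW bound, *gorZ* is not transcribed.

OFF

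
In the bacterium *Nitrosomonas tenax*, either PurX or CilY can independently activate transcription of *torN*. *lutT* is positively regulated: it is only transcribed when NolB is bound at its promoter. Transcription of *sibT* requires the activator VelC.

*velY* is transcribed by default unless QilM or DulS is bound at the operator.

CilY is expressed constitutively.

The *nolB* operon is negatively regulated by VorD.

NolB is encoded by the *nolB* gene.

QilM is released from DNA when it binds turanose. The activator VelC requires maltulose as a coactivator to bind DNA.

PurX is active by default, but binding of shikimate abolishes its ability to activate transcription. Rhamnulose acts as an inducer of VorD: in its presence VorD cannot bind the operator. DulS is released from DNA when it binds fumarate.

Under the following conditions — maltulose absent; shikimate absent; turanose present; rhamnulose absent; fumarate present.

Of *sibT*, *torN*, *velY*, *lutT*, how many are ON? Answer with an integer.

Maltulose is absent, so VelC is inactive.
Required activator VelC is absent, so *sibT* is not transcribed.
→ *sibT* is OFF.
Shikimate is absent, so PurX is active.
CilY is produced constitutively and is active.
Activator PurX is present, so *torN* is transcribed.
→ *torN* is ON.
Turanose is present, so QilM is inactive.
Fumarate is present, so DulS is inactive.
With no repressor bound, *velY* is transcribed.
→ *velY* is ON.
Rhamnulose is absent, so VorD is active.
With repressor VorD bound, *nolB* is not transcribed.
So NolB is not produced.
Required activator NolB is absent, so *lutT* is not transcribed.
→ *lutT* is OFF.
2 of the 4 genes are transcribed.

2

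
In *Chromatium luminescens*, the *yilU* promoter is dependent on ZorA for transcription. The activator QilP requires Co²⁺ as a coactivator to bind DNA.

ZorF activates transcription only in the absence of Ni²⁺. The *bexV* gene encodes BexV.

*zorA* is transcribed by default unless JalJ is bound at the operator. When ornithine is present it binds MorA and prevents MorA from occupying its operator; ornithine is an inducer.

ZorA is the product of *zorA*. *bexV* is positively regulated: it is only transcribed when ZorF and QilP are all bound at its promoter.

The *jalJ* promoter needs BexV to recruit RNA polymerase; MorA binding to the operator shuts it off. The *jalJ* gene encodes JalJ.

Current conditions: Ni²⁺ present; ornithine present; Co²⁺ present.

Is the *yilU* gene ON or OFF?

ON

Ni²⁺ is present, so ZorF is inactive.
Co²⁺ is present, so QilP is active.
Required activator ZorF is absent, so *bexV* is not transcribed.
So BexV is not produced.
Ornithine is present, so MorA is inactive.
Required activator BexV is absent, so *jalJ* is not transcribed.
So JalJ is not produced.
With no repressor bound, *zorA* is transcribed.
So ZorA is produced and active.
No repressor is bound and ZorA is active, so *yilU* is transcribed.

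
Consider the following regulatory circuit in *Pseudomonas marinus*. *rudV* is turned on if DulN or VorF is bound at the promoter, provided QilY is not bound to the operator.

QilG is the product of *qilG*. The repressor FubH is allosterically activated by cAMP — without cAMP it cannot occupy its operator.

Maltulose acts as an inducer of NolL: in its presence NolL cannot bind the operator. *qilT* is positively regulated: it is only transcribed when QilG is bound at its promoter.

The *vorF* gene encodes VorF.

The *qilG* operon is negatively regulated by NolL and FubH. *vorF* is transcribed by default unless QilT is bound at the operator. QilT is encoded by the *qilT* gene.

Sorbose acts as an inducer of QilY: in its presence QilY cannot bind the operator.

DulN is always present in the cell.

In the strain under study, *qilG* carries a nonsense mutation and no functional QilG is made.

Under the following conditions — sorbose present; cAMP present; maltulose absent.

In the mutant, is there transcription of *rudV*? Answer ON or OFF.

DulN is produced constitutively and is active.
QilG is non-functional in this strain, so it has no effect.
Required activator QilG is absent, so *qilT* is not transcribed.
So QilT is not produced.
With no repressor bound, *vorF* is transcribed.
So VorF is produced and active.
Sorbose is present, so QilY is inactive.
Activator DulN is present, so *rudV* is transcribed.

ON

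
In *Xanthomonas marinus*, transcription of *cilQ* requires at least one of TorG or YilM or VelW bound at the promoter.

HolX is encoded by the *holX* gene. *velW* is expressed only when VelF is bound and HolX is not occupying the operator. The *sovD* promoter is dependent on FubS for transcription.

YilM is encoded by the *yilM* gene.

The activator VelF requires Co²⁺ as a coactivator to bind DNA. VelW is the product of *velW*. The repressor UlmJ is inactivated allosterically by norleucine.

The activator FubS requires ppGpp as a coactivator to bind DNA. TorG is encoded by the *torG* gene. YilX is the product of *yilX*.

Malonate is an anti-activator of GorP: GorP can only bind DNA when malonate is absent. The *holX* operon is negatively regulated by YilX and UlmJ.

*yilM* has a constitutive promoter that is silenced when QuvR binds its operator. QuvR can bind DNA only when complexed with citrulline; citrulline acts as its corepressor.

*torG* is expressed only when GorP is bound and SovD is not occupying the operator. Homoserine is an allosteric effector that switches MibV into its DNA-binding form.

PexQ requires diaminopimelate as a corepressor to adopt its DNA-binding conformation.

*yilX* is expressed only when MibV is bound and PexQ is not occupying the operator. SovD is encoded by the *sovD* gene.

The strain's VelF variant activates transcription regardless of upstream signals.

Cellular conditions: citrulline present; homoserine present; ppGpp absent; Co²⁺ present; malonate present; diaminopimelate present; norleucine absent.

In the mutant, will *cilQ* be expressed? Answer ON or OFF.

Malonate is present, so GorP is inactive.
ppGpp is absent, so FubS is inactive.
Required activator FubS is absent, so *sovD* is not transcribed.
So SovD is not produced.
Required activator GorP is absent, so *torG* is not transcribed.
So TorG is not produced.
Citrulline is present, so QuvR is active.
With repressor QuvR bound, *yilM* is not transcribed.
So YilM is not produced.
VelF is constitutively active in this strain.
Homoserine is present, so MibV is active.
Diaminopimelate is present, so PexQ is active.
With repressor PexQ bound, *yilX* is not transcribed.
So YilX is not produced.
Norleucine is absent, so UlmJ is active.
With repressor UlmJ bound, *holX* is not transcribed.
So HolX is not produced.
No repressor is bound and VelF is active, so *velW* is transcribed.
So VelW is produced and active.
Activator VelW is present, so *cilQ* is transcribed.

ON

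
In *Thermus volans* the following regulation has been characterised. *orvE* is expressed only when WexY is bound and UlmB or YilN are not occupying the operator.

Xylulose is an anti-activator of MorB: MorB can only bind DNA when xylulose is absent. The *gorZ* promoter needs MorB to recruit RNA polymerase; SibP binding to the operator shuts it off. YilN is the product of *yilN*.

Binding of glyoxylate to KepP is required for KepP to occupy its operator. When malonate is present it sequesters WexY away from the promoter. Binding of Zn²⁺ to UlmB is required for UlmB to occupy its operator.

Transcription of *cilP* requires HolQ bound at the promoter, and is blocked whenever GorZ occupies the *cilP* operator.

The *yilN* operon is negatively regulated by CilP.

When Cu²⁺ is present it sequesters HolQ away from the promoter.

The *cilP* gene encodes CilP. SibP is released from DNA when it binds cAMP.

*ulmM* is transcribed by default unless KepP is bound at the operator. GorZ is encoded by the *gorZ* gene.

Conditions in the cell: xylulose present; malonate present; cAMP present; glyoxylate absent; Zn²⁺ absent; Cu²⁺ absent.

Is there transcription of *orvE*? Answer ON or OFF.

Malonate is present, so WexY is inactive.
Zn²⁺ is absent, so UlmB is inactive.
Cu²⁺ is absent, so HolQ is active.
cAMP is present, so SibP is inactive.
Xylulose is present, so MorB is inactive.
Required activator MorB is absent, so *gorZ* is not transcribed.
So GorZ is not produced.
No repressor is bound and HolQ is active, so *cilP* is transcribed.
So CilP is produced and active.
With repressor CilP bound, *yilN* is not transcribed.
So YilN is not produced.
Required activator WexY is absent, so *orvE* is not transcribed.

OFF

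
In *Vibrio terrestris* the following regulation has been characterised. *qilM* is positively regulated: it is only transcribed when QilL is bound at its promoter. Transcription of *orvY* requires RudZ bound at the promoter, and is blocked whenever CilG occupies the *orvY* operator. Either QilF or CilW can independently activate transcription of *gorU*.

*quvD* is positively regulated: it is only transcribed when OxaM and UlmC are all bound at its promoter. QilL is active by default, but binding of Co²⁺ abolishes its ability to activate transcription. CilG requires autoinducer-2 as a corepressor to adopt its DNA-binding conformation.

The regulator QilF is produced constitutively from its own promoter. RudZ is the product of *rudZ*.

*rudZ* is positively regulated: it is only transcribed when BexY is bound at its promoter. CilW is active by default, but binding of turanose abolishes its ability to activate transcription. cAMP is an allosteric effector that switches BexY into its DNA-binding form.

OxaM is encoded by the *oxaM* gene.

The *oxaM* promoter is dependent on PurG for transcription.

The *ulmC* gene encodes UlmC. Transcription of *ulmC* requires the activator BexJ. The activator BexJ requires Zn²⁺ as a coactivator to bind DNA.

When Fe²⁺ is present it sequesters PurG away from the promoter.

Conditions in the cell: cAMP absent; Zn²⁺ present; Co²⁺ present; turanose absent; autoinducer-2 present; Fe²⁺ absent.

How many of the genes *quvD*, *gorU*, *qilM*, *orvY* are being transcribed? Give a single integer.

2

Fe²⁺ is absent, so PurG is active.
No repressor is bound and PurG is active, so *oxaM* is transcribed.
So OxaM is produced and active.
Zn²⁺ is present, so BexJ is active.
No repressor is bound and BexJ is active, so *ulmC* is transcribed.
So UlmC is produced and active.
No repressor is bound and OxaM and UlmC are active, so *quvD* is transcribed.
→ *quvD* is ON.
QilF is produced constitutively and is active.
Turanose is absent, so CilW is active.
Activator QilF is present, so *gorU* is transcribed.
→ *gorU* is ON.
Co²⁺ is present, so QilL is inactive.
Required activator QilL is absent, so *qilM* is not transcribed.
→ *qilM* is OFF.
Autoinducer-2 is present, so CilG is active.
cAMP is absent, so BexY is inactive.
Required activator BexY is absent, so *rudZ* is not transcribed.
So RudZ is not produced.
With repressor CilG bound, *orvY* is not transcribed.
→ *orvY* is OFF.
2 of the 4 genes are transcribed.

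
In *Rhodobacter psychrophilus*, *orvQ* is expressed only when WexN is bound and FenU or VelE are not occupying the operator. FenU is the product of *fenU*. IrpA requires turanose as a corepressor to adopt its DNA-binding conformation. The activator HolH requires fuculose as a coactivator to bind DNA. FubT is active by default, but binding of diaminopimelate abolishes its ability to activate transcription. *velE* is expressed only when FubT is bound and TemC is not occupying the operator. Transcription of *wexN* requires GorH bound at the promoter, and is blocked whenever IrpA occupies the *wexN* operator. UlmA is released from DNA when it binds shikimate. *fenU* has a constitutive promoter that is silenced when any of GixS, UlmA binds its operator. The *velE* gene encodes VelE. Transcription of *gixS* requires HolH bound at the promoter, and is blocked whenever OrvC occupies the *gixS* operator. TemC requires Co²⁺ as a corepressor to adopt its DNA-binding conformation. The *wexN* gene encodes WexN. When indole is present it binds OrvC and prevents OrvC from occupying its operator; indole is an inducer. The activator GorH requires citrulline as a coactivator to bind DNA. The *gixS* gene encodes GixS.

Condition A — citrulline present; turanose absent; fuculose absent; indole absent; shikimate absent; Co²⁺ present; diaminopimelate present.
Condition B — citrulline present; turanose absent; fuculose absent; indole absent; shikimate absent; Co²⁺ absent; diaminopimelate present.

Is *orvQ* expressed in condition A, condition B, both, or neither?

both

Condition A:
Citrulline is present, so GorH is active.
Turanose is absent, so IrpA is inactive.
No repressor is bound and GorH is active, so *wexN* is transcribed.
So WexN is produced and active.
Fuculose is absent, so HolH is inactive.
Indole is absent, so OrvC is active.
With repressor OrvC bound, *gixS* is not transcribed.
So GixS is not produced.
Shikimate is absent, so UlmA is active.
With repressor UlmA bound, *fenU* is not transcribed.
So FenU is not produced.
Co²⁺ is present, so TemC is active.
Diaminopimelate is present, so FubT is inactive.
With repressor TemC bound, *velE* is not transcribed.
So VelE is not produced.
No repressor is bound and WexN is active, so *orvQ* is transcribed.
→ *orvQ* is ON in A.
Condition B:
Citrulline is present, so GorH is active.
Turanose is absent, so IrpA is inactive.
No repressor is bound and GorH is active, so *wexN* is transcribed.
So WexN is produced and active.
Fuculose is absent, so HolH is inactive.
Indole is absent, so OrvC is active.
With repressor OrvC bound, *gixS* is not transcribed.
So GixS is not produced.
Shikimate is absent, so UlmA is active.
With repressor UlmA bound, *fenU* is not transcribed.
So FenU is not produced.
Co²⁺ is absent, so TemC is inactive.
Diaminopimelate is present, so FubT is inactive.
Required activator FubT is absent, so *velE* is not transcribed.
So VelE is not produced.
No repressor is bound and WexN is active, so *orvQ* is transcribed.
→ *orvQ* is ON in B.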